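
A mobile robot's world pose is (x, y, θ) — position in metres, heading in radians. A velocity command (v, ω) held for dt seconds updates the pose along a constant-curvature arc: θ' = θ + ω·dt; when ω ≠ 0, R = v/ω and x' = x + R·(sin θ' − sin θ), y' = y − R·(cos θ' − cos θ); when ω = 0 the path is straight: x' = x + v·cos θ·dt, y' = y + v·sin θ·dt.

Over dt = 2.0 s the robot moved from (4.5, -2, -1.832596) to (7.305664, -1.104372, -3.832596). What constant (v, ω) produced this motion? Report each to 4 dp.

Δθ = -3.832596 − -1.832596 = -2.000000
ω = Δθ/dt = -2.000000/2.0 = -1.0000
R = Δx/(sin θ' − sin θ) = 1.7500
v = R·ω = 1.7500·-1.0000 = -1.7500

v = -1.7500, ω = -1.0000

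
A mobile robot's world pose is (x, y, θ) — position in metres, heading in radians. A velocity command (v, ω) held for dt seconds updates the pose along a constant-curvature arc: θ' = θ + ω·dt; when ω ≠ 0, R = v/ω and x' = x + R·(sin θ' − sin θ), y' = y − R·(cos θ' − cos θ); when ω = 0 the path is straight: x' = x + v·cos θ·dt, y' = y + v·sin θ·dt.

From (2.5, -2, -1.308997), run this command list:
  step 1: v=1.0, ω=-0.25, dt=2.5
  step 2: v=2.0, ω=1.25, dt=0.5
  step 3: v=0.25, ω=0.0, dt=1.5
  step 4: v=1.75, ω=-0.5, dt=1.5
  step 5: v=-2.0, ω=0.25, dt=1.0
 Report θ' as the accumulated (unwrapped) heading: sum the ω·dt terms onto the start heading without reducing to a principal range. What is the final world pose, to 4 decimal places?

step 1: θ'=-1.9340 (R=-4.0000) → pose (2.3754, -4.4563, -1.9340)
step 2: θ'=-1.3090 (R=1.6000) → pose (2.3255, -5.4389, -1.3090)
step 3: θ'=-1.3090 (straight) → pose (2.4226, -5.8011, -1.3090)
step 4: θ'=-2.0590 (R=-3.5000) → pose (2.1329, -8.3486, -2.0590)
step 5: θ'=-1.8090 (R=-8.0000) → pose (2.8416, -6.4839, -1.8090)

(2.8416, -6.4839, -1.8090)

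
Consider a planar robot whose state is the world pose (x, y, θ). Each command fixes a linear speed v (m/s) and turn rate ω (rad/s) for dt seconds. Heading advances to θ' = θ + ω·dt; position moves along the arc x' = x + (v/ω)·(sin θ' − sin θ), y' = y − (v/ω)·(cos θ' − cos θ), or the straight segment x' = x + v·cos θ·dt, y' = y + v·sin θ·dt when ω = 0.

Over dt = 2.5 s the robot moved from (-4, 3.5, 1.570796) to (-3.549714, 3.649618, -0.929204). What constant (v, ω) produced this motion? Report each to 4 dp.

v = 0.2500, ω = -1.0000

Δθ = -0.929204 − 1.570796 = -2.500000
ω = Δθ/dt = -2.500000/2.5 = -1.0000
R = Δx/(sin θ' − sin θ) = -0.2500
v = R·ω = -0.2500·-1.0000 = 0.2500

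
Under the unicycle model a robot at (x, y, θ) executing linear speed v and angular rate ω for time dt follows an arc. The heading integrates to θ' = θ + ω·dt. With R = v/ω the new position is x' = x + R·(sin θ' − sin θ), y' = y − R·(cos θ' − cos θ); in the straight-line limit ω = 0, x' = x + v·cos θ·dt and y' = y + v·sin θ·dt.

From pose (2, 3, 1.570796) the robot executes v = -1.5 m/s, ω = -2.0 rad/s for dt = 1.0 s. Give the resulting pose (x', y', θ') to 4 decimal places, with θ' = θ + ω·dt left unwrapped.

θ' = 1.5708 + -2.0·1.0 = -0.4292
R = v/ω = -1.5/-2.0 = 0.7500
x' = 2 + 0.7500·(sin -0.4292 − sin 1.5708) = 0.9379
y' = 3 − 0.7500·(cos -0.4292 − cos 1.5708) = 2.3180

(0.9379, 2.3180, -0.4292)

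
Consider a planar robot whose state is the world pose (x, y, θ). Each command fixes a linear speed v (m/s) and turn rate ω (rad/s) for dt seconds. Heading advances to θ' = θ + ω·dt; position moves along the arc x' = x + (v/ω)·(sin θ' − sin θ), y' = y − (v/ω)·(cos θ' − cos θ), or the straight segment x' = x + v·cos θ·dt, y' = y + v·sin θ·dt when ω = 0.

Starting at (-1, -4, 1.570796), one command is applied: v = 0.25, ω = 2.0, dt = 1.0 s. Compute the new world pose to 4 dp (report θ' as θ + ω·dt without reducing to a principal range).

θ' = 1.5708 + 2.0·1.0 = 3.5708
R = v/ω = 0.25/2.0 = 0.1250
x' = -1 + 0.1250·(sin 3.5708 − sin 1.5708) = -1.1770
y' = -4 − 0.1250·(cos 3.5708 − cos 1.5708) = -3.8863

(-1.1770, -3.8863, 3.5708)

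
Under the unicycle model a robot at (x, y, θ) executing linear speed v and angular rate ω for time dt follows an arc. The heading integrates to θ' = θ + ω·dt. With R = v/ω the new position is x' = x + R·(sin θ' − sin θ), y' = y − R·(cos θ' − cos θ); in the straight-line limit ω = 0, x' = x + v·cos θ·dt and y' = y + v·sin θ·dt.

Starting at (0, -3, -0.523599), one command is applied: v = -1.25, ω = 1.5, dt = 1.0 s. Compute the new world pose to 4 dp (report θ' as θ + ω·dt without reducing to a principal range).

θ' = -0.5236 + 1.5·1.0 = 0.9764
R = v/ω = -1.25/1.5 = -0.8333
x' = 0 + -0.8333·(sin 0.9764 − sin -0.5236) = -1.1071
y' = -3 − -0.8333·(cos 0.9764 − cos -0.5236) = -3.2550

(-1.1071, -3.2550, 0.9764)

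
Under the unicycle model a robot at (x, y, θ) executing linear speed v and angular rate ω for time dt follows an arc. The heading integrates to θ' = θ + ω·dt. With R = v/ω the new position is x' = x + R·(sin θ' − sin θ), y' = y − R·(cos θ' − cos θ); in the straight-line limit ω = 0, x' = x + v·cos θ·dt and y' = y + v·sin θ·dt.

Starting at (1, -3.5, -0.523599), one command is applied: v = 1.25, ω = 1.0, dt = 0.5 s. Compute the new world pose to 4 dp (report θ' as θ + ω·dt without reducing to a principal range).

(1.5955, -3.6671, -0.0236)

θ' = -0.5236 + 1.0·0.5 = -0.0236
R = v/ω = 1.25/1.0 = 1.2500
x' = 1 + 1.2500·(sin -0.0236 − sin -0.5236) = 1.5955
y' = -3.5 − 1.2500·(cos -0.0236 − cos -0.5236) = -3.6671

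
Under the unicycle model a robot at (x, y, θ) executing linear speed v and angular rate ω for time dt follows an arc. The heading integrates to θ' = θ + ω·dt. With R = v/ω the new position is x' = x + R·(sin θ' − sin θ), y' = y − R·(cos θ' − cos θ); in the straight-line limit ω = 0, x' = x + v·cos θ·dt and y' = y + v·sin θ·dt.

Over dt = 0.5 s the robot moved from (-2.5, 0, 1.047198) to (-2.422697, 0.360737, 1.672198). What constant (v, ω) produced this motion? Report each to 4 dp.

v = 0.7500, ω = 1.2500

Δθ = 1.672198 − 1.047198 = 0.625000
ω = Δθ/dt = 0.625000/0.5 = 1.2500
R = −Δy/(cos θ' − cos θ) = 0.6000
v = R·ω = 0.6000·1.2500 = 0.7500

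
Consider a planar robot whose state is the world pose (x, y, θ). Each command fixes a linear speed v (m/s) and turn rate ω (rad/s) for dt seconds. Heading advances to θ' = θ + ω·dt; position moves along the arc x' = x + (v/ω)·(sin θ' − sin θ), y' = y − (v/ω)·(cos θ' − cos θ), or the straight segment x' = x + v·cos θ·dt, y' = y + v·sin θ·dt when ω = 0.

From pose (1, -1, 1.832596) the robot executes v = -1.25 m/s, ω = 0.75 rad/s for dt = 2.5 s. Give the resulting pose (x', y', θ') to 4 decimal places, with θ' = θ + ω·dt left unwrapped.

θ' = 1.8326 + 0.75·2.5 = 3.7076
R = v/ω = -1.25/0.75 = -1.6667
x' = 1 + -1.6667·(sin 3.7076 − sin 1.8326) = 3.5036
y' = -1 − -1.6667·(cos 3.7076 − cos 1.8326) = -1.9754

(3.5036, -1.9754, 3.7076)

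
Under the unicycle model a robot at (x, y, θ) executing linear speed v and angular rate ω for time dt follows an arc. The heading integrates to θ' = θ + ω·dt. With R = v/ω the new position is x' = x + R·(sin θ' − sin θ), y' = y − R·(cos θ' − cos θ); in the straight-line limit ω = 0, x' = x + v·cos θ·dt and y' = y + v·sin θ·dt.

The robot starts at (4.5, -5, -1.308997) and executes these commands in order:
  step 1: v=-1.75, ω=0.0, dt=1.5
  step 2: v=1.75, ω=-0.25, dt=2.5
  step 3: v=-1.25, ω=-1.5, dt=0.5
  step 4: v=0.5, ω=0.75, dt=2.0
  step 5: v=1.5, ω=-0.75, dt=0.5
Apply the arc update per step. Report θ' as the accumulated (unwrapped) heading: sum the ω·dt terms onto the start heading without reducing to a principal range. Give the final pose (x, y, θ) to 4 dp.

(3.8380, -7.8919, -1.5590)

step 1: θ'=-1.3090 (straight) → pose (3.8206, -2.4644, -1.3090)
step 2: θ'=-1.9340 (R=-7.0000) → pose (3.6025, -6.7631, -1.9340)
step 3: θ'=-2.6840 (R=0.8333) → pose (4.0133, -6.3115, -2.6840)
step 4: θ'=-1.1840 (R=0.6667) → pose (3.6904, -7.1611, -1.1840)
step 5: θ'=-1.5590 (R=-2.0000) → pose (3.8380, -7.8919, -1.5590)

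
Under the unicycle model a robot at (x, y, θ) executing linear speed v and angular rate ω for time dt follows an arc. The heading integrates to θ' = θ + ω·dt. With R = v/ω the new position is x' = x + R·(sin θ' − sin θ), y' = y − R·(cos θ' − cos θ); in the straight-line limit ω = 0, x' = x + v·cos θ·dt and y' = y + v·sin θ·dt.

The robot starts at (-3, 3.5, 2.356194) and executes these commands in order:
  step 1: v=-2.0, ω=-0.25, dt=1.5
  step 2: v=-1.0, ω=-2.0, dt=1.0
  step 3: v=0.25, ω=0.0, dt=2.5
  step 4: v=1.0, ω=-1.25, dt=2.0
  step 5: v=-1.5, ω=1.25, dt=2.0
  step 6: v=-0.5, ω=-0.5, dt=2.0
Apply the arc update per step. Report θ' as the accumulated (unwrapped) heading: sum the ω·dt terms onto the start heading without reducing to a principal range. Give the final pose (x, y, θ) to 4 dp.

(-2.2226, 1.5241, -1.0188)

step 1: θ'=1.9812 (R=8.0000) → pose (-1.3212, 1.0349, 1.9812)
step 2: θ'=-0.0188 (R=0.5000) → pose (-1.7890, 0.3355, -0.0188)
step 3: θ'=-0.0188 (straight) → pose (-1.1642, 0.3238, -0.0188)
step 4: θ'=-2.5188 (R=-0.8000) → pose (-0.7126, -1.1259, -2.5188)
step 5: θ'=-0.0188 (R=-1.2000) → pose (-1.3900, 1.0486, -0.0188)
step 6: θ'=-1.0188 (R=1.0000) → pose (-2.2226, 1.5241, -1.0188)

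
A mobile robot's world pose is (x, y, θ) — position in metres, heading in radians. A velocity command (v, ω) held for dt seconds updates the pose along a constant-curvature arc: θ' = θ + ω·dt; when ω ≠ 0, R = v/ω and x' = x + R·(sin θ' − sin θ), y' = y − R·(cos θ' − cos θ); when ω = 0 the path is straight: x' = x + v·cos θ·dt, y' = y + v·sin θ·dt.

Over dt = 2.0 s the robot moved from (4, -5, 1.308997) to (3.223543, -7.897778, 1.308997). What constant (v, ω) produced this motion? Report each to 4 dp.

v = -1.5000, ω = 0.0000

Δθ = 1.308997 − 1.308997 = 0.000000
ω = Δθ/dt = 0.000000/2.0 = 0.0000
ω = 0 → v = (Δx·cos θ + Δy·sin θ)/dt = -1.5000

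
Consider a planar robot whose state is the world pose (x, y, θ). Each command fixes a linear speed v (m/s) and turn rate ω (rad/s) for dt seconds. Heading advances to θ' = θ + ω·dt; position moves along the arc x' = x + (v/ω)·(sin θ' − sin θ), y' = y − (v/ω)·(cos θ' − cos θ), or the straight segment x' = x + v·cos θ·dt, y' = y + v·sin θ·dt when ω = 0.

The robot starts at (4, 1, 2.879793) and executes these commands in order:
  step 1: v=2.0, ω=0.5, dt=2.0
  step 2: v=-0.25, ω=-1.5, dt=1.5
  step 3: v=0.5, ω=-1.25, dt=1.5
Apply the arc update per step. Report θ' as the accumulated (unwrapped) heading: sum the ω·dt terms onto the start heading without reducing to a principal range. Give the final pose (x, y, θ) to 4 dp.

(1.0478, 0.3932, -0.2452)

step 1: θ'=3.8798 (R=4.0000) → pose (0.2729, 0.0950, 3.8798)
step 2: θ'=1.6298 (R=0.1667) → pose (0.5514, -0.0184, 1.6298)
step 3: θ'=-0.2452 (R=-0.4000) → pose (1.0478, 0.3932, -0.2452)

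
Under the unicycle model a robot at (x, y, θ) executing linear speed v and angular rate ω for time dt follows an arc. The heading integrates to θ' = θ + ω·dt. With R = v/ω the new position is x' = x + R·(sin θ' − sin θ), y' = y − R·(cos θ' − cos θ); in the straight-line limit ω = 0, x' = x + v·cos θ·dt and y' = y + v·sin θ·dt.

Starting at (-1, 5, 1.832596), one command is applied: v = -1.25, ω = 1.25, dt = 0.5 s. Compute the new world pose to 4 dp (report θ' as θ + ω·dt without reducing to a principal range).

(-0.6660, 4.4838, 2.4576)

θ' = 1.8326 + 1.25·0.5 = 2.4576
R = v/ω = -1.25/1.25 = -1.0000
x' = -1 + -1.0000·(sin 2.4576 − sin 1.8326) = -0.6660
y' = 5 − -1.0000·(cos 2.4576 − cos 1.8326) = 4.4838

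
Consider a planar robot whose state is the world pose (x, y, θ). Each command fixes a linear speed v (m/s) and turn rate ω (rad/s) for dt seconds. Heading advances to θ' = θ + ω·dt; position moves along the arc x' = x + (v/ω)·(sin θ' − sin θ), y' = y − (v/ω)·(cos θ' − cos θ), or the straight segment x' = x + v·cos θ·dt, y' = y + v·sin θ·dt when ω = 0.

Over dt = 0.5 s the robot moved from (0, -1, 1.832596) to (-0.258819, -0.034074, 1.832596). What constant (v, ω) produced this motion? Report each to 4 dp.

v = 2.0000, ω = 0.0000

Δθ = 1.832596 − 1.832596 = 0.000000
ω = Δθ/dt = 0.000000/0.5 = 0.0000
ω = 0 → v = (Δx·cos θ + Δy·sin θ)/dt = 2.0000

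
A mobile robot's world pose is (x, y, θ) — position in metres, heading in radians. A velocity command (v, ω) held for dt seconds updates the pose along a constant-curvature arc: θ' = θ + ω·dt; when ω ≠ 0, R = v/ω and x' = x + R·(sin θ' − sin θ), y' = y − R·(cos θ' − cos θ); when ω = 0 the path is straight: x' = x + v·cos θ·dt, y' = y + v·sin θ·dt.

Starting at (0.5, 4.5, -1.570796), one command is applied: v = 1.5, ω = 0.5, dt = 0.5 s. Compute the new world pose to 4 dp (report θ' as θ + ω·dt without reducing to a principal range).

θ' = -1.5708 + 0.5·0.5 = -1.3208
R = v/ω = 1.5/0.5 = 3.0000
x' = 0.5 + 3.0000·(sin -1.3208 − sin -1.5708) = 0.5933
y' = 4.5 − 3.0000·(cos -1.3208 − cos -1.5708) = 3.7578

(0.5933, 3.7578, -1.3208)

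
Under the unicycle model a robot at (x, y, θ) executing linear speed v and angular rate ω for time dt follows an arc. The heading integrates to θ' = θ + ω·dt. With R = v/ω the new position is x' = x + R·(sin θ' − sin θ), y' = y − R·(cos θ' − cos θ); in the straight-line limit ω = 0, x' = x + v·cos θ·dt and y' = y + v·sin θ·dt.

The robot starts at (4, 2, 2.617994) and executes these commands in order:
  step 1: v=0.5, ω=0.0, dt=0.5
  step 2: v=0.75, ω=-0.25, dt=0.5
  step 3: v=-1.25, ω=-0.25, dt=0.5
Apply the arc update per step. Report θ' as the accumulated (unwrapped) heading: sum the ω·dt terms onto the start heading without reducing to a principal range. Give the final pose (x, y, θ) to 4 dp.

(3.9445, 1.9246, 2.3680)

step 1: θ'=2.6180 (straight) → pose (3.7835, 2.1250, 2.6180)
step 2: θ'=2.4930 (R=-3.0000) → pose (3.4713, 2.3323, 2.4930)
step 3: θ'=2.3680 (R=5.0000) → pose (3.9445, 1.9246, 2.3680)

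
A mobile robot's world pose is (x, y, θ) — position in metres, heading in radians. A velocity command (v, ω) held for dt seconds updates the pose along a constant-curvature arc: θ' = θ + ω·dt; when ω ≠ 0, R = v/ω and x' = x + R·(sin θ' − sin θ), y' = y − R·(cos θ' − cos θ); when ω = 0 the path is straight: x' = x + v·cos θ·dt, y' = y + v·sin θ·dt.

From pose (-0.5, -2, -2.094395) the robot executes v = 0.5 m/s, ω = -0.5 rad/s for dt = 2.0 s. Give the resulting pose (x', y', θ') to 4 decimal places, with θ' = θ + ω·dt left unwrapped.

(-1.3188, -2.4989, -3.0944)

θ' = -2.0944 + -0.5·2.0 = -3.0944
R = v/ω = 0.5/-0.5 = -1.0000
x' = -0.5 + -1.0000·(sin -3.0944 − sin -2.0944) = -1.3188
y' = -2 − -1.0000·(cos -3.0944 − cos -2.0944) = -2.4989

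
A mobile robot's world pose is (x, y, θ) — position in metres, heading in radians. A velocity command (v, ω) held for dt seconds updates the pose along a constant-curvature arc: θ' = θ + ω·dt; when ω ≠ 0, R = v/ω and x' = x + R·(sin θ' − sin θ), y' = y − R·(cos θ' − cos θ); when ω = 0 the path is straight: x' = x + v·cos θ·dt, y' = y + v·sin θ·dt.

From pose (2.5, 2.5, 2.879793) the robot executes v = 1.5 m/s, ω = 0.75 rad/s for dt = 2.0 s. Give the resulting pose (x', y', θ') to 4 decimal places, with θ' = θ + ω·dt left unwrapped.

θ' = 2.8798 + 0.75·2.0 = 4.3798
R = v/ω = 1.5/0.75 = 2.0000
x' = 2.5 + 2.0000·(sin 4.3798 − sin 2.8798) = 0.0920
y' = 2.5 − 2.0000·(cos 4.3798 − cos 2.8798) = 1.2211

(0.0920, 1.2211, 4.3798)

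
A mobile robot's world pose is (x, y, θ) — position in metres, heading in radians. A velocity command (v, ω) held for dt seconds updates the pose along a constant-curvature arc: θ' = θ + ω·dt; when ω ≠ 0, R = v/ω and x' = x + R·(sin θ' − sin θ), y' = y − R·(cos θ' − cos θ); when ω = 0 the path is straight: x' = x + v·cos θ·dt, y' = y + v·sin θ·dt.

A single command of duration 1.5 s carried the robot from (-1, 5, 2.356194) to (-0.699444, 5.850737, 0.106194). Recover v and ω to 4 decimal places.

Δθ = 0.106194 − 2.356194 = -2.250000
ω = Δθ/dt = -2.250000/1.5 = -1.5000
R = −Δy/(cos θ' − cos θ) = -0.5000
v = R·ω = -0.5000·-1.5000 = 0.7500

v = 0.7500, ω = -1.5000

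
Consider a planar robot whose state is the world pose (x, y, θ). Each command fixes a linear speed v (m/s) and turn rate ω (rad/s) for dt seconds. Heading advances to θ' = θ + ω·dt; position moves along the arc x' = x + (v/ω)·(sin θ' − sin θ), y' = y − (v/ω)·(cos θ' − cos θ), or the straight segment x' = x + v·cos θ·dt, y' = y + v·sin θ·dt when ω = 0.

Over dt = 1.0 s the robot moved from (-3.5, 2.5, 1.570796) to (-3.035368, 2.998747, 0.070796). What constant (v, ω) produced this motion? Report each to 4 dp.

v = 0.7500, ω = -1.5000

Δθ = 0.070796 − 1.570796 = -1.500000
ω = Δθ/dt = -1.500000/1.0 = -1.5000
R = −Δy/(cos θ' − cos θ) = -0.5000
v = R·ω = -0.5000·-1.5000 = 0.7500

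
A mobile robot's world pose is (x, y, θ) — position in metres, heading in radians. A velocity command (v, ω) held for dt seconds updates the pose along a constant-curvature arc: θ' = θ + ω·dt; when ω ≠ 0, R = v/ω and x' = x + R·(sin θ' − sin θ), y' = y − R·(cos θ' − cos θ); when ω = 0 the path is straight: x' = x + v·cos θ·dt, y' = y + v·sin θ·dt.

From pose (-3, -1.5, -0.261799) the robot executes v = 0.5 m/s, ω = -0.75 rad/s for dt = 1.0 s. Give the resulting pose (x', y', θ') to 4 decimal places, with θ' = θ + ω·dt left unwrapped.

(-2.6074, -1.7904, -1.0118)

θ' = -0.2618 + -0.75·1.0 = -1.0118
R = v/ω = 0.5/-0.75 = -0.6667
x' = -3 + -0.6667·(sin -1.0118 − sin -0.2618) = -2.6074
y' = -1.5 − -0.6667·(cos -1.0118 − cos -0.2618) = -1.7904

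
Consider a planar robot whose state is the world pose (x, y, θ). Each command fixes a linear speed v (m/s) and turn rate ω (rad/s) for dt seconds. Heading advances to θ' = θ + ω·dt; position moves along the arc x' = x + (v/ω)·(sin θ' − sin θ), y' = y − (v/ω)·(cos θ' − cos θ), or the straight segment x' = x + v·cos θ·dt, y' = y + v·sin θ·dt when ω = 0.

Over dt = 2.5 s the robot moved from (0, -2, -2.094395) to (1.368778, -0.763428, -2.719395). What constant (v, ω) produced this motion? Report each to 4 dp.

v = -0.7500, ω = -0.2500

Δθ = -2.719395 − -2.094395 = -0.625000
ω = Δθ/dt = -0.625000/2.5 = -0.2500
R = Δx/(sin θ' − sin θ) = 3.0000
v = R·ω = 3.0000·-0.2500 = -0.7500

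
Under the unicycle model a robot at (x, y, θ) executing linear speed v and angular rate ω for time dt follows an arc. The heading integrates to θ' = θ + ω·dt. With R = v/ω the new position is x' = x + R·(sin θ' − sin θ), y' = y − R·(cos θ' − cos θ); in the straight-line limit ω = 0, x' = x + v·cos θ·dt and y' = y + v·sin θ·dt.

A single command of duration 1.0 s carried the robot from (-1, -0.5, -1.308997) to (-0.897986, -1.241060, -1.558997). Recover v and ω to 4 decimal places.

Δθ = -1.558997 − -1.308997 = -0.250000
ω = Δθ/dt = -0.250000/1.0 = -0.2500
R = −Δy/(cos θ' − cos θ) = -3.0000
v = R·ω = -3.0000·-0.2500 = 0.7500

v = 0.7500, ω = -0.2500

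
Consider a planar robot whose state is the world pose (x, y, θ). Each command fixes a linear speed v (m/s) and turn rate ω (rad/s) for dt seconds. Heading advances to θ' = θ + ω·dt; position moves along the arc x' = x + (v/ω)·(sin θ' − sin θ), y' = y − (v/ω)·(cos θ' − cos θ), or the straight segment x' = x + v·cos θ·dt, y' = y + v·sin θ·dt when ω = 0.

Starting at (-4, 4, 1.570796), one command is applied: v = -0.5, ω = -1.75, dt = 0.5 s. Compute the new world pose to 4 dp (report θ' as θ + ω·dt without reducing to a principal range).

θ' = 1.5708 + -1.75·0.5 = 0.6958
R = v/ω = -0.5/-1.75 = 0.2857
x' = -4 + 0.2857·(sin 0.6958 − sin 1.5708) = -4.1026
y' = 4 − 0.2857·(cos 0.6958 − cos 1.5708) = 3.7807

(-4.1026, 3.7807, 0.6958)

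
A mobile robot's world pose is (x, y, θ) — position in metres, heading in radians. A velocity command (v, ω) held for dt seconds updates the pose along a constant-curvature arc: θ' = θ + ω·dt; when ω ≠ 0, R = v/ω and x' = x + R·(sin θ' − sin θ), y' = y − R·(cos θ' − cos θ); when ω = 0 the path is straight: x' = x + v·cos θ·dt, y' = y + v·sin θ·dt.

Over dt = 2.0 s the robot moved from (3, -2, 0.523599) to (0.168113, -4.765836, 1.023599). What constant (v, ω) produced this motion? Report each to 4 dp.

v = -2.0000, ω = 0.2500

Δθ = 1.023599 − 0.523599 = 0.500000
ω = Δθ/dt = 0.500000/2.0 = 0.2500
R = Δx/(sin θ' − sin θ) = -8.0000
v = R·ω = -8.0000·0.2500 = -2.0000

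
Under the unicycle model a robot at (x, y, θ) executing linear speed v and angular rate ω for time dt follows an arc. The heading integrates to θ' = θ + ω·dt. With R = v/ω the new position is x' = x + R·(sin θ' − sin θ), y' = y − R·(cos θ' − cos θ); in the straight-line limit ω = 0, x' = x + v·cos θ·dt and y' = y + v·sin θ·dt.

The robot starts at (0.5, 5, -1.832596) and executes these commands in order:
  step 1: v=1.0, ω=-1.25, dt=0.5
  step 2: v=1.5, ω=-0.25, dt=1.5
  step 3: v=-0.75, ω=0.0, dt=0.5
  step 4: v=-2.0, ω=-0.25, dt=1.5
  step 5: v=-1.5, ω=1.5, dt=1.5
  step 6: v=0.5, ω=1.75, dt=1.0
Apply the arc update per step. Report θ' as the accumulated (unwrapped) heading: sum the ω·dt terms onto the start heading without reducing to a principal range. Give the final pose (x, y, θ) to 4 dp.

step 1: θ'=-2.4576 (R=-0.8000) → pose (0.2328, 4.5870, -2.4576)
step 2: θ'=-2.8326 (R=-6.0000) → pose (-1.7340, 3.5215, -2.8326)
step 3: θ'=-2.8326 (straight) → pose (-1.3767, 3.6355, -2.8326)
step 4: θ'=-3.2076 (R=8.0000) → pose (1.5837, 3.9970, -3.2076)
step 5: θ'=-0.9576 (R=-1.0000) → pose (2.4675, 5.5703, -0.9576)
step 6: θ'=0.7924 (R=0.2857) → pose (2.9046, 5.5341, 0.7924)

(2.9046, 5.5341, 0.7924)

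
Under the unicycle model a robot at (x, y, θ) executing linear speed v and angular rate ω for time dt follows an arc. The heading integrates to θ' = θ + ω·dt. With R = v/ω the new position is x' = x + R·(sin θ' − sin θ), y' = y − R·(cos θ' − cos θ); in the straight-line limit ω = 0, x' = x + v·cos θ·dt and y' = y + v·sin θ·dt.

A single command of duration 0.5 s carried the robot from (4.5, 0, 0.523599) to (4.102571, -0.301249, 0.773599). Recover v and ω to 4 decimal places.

Δθ = 0.773599 − 0.523599 = 0.250000
ω = Δθ/dt = 0.250000/0.5 = 0.5000
R = Δx/(sin θ' − sin θ) = -2.0000
v = R·ω = -2.0000·0.5000 = -1.0000

v = -1.0000, ω = 0.5000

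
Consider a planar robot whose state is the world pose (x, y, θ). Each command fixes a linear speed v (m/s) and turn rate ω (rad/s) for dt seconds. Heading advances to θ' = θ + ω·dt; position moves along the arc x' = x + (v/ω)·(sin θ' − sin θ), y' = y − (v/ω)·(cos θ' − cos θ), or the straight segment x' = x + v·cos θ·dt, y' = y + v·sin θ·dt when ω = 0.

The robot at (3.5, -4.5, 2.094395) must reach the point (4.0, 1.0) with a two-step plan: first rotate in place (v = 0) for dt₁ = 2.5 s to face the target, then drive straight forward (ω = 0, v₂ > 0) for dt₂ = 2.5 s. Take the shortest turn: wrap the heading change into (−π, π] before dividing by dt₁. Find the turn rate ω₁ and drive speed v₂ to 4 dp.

heading to target = atan2(1−-4.5, 4−3.5) = 1.4801
Δθ = wrap(1.4801 − 2.0944) = -0.6143; ω₁ = Δθ/dt₁ = -0.2457
distance = √((4−3.5)² + (1−-4.5)²) = 5.5227; v₂ = distance/dt₂ = 2.2091

ω₁ = -0.2457, v₂ = 2.2091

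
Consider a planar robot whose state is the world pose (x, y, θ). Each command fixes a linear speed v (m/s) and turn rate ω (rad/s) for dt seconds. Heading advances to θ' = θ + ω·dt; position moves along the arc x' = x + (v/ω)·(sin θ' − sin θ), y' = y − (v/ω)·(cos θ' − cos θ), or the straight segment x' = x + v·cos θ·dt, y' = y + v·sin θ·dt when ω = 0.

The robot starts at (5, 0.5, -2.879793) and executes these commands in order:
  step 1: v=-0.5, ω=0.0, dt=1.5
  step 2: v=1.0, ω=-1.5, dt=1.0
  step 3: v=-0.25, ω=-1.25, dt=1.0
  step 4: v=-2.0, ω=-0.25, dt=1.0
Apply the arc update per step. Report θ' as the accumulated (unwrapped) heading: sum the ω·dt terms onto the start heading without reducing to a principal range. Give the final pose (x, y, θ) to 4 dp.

step 1: θ'=-2.8798 (straight) → pose (5.7244, 0.6941, -2.8798)
step 2: θ'=-4.3798 (R=-0.6667) → pose (4.9218, 1.1204, -4.3798)
step 3: θ'=-5.6298 (R=0.2000) → pose (4.8543, 0.8963, -5.6298)
step 4: θ'=-5.8798 (R=8.0000) → pose (3.1316, -0.1094, -5.8798)

(3.1316, -0.1094, -5.8798)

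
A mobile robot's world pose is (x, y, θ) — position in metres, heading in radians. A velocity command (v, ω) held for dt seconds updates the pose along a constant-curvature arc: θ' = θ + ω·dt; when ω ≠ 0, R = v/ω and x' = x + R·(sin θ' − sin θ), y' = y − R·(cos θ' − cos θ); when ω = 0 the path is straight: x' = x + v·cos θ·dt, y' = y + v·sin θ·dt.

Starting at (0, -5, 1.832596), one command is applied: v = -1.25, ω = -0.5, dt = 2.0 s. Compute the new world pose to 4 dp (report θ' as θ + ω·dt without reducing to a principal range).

θ' = 1.8326 + -0.5·2.0 = 0.8326
R = v/ω = -1.25/-0.5 = 2.5000
x' = 0 + 2.5000·(sin 0.8326 − sin 1.8326) = -0.5656
y' = -5 − 2.5000·(cos 0.8326 − cos 1.8326) = -7.3294

(-0.5656, -7.3294, 0.8326)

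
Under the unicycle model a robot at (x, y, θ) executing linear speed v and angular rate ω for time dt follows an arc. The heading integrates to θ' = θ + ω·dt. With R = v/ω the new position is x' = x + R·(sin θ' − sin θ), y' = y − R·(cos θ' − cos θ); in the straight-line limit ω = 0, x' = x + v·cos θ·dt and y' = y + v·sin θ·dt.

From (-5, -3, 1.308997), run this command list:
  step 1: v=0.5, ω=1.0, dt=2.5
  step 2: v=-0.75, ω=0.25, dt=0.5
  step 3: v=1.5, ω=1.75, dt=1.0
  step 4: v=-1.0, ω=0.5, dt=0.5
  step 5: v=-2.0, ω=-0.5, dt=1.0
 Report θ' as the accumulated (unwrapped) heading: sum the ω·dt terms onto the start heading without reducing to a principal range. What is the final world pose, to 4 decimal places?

(-7.4643, -2.1937, 5.4340)

step 1: θ'=3.8090 (R=0.5000) → pose (-5.7924, -2.4779, 3.8090)
step 2: θ'=3.9340 (R=-3.0000) → pose (-5.5132, -2.2280, 3.9340)
step 3: θ'=5.6840 (R=0.8571) → pose (-5.3862, -3.5376, 5.6840)
step 4: θ'=5.9340 (R=-2.0000) → pose (-5.8299, -3.3099, 5.9340)
step 5: θ'=5.4340 (R=4.0000) → pose (-7.4643, -2.1937, 5.4340)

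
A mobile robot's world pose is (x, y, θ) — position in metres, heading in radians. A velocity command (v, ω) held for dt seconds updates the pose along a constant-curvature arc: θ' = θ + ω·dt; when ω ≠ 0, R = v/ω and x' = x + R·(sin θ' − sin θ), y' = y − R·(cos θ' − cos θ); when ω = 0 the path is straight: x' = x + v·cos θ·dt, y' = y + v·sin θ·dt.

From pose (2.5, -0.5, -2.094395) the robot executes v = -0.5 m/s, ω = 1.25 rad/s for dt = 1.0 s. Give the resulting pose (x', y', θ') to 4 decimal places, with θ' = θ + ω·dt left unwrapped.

θ' = -2.0944 + 1.25·1.0 = -0.8444
R = v/ω = -0.5/1.25 = -0.4000
x' = 2.5 + -0.4000·(sin -0.8444 − sin -2.0944) = 2.4526
y' = -0.5 − -0.4000·(cos -0.8444 − cos -2.0944) = -0.0343

(2.4526, -0.0343, -0.8444)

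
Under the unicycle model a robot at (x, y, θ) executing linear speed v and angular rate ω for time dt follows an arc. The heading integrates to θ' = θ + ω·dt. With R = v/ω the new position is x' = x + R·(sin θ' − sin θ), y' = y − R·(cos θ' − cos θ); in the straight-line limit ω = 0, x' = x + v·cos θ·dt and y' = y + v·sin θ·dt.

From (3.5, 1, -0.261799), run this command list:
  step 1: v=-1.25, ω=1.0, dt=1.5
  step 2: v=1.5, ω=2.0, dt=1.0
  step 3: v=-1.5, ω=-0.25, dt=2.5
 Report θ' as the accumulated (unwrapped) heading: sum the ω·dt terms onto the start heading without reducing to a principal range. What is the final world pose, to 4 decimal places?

(4.8174, 0.4018, 2.6132)

step 1: θ'=1.2382 (R=-1.2500) → pose (1.9950, 0.2007, 1.2382)
step 2: θ'=3.2382 (R=0.7500) → pose (1.2137, 1.1921, 3.2382)
step 3: θ'=2.6132 (R=6.0000) → pose (4.8174, 0.4018, 2.6132)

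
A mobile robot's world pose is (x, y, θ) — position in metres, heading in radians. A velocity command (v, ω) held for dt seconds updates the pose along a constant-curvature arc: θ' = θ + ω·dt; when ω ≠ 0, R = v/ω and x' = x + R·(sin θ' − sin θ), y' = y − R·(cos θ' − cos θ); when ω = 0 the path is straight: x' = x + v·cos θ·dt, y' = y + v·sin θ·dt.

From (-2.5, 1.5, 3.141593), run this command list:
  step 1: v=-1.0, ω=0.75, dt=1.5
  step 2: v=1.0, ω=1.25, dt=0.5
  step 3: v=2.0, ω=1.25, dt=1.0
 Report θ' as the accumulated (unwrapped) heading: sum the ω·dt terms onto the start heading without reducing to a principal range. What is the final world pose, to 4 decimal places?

step 1: θ'=4.2666 (R=-1.3333) → pose (-1.2970, 2.2584, 4.2666)
step 2: θ'=4.8916 (R=0.8000) → pose (-1.3624, 1.7709, 4.8916)
step 3: θ'=6.1416 (R=1.6000) → pose (-0.0138, 0.4721, 6.1416)

(-0.0138, 0.4721, 6.1416)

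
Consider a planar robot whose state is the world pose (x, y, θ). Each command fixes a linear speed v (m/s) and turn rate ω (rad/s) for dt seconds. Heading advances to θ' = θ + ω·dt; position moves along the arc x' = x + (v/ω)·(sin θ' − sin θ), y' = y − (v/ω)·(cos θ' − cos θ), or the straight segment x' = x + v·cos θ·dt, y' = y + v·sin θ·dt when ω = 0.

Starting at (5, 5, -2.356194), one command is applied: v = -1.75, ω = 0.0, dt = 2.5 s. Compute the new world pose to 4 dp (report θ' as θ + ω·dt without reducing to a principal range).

(8.0936, 8.0936, -2.3562)

θ' = -2.3562 + 0.0·2.5 = -2.3562
ω = 0 → straight: x' = 5 + -1.75·cos(-2.3562)·2.5 = 8.0936
y' = 5 + -1.75·sin(-2.3562)·2.5 = 8.0936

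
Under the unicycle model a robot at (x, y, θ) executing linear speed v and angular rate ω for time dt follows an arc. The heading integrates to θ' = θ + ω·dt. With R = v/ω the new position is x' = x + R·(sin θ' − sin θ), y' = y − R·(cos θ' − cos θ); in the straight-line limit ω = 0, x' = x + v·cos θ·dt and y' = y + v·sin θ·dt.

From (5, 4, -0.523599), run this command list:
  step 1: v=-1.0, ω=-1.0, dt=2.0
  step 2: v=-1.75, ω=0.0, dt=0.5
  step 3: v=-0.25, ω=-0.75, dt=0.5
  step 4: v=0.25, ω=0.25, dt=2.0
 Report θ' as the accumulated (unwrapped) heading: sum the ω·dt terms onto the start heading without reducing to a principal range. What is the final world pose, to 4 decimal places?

(5.3108, 6.0057, -2.3986)

step 1: θ'=-2.5236 (R=1.0000) → pose (4.9206, 5.6811, -2.5236)
step 2: θ'=-2.5236 (straight) → pose (5.6338, 6.1880, -2.5236)
step 3: θ'=-2.8986 (R=0.3333) → pose (5.7467, 6.2399, -2.8986)
step 4: θ'=-2.3986 (R=1.0000) → pose (5.3108, 6.0057, -2.3986)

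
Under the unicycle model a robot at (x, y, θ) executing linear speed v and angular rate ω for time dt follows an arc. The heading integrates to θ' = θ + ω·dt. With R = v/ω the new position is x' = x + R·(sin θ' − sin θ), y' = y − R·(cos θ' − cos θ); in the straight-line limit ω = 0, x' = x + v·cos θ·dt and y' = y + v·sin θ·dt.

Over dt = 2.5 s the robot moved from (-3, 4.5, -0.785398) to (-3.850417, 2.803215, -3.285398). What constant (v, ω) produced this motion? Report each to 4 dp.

Δθ = -3.285398 − -0.785398 = -2.500000
ω = Δθ/dt = -2.500000/2.5 = -1.0000
R = −Δy/(cos θ' − cos θ) = -1.0000
v = R·ω = -1.0000·-1.0000 = 1.0000

v = 1.0000, ω = -1.0000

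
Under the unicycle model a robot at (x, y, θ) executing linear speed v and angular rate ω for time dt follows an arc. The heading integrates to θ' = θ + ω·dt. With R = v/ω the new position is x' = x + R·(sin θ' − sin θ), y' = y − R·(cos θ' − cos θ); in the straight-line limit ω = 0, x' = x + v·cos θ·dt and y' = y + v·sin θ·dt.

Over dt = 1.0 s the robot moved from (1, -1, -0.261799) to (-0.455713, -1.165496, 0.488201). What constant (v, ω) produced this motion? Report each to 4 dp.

Δθ = 0.488201 − -0.261799 = 0.750000
ω = Δθ/dt = 0.750000/1.0 = 0.7500
R = Δx/(sin θ' − sin θ) = -2.0000
v = R·ω = -2.0000·0.7500 = -1.5000

v = -1.5000, ω = 0.7500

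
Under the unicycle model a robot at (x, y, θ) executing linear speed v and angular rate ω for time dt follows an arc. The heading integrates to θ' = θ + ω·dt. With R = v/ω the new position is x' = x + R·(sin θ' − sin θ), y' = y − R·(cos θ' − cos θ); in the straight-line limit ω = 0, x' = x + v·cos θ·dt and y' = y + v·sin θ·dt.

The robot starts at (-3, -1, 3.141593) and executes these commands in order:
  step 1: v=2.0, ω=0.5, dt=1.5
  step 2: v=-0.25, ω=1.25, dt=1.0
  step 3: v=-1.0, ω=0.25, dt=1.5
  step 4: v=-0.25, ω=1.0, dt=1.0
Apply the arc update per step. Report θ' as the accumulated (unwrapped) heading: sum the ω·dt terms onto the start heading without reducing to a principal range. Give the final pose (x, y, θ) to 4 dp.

(-6.7747, -0.5640, 6.5166)

step 1: θ'=3.8916 (R=4.0000) → pose (-5.7266, -2.0732, 3.8916)
step 2: θ'=5.1416 (R=-0.2000) → pose (-5.6810, -1.8437, 5.1416)
step 3: θ'=5.5166 (R=-4.0000) → pose (-6.5435, -0.6272, 5.5166)
step 4: θ'=6.5166 (R=-0.2500) → pose (-6.7747, -0.5640, 6.5166)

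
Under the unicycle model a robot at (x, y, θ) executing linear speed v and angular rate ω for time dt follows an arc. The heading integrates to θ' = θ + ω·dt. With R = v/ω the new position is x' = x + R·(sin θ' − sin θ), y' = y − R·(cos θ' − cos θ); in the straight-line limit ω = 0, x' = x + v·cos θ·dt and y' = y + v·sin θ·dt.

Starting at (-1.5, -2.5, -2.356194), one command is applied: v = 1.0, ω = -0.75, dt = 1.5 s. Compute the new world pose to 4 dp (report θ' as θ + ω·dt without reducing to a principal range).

(-2.8870, -2.8144, -3.4812)

θ' = -2.3562 + -0.75·1.5 = -3.4812
R = v/ω = 1.0/-0.75 = -1.3333
x' = -1.5 + -1.3333·(sin -3.4812 − sin -2.3562) = -2.8870
y' = -2.5 − -1.3333·(cos -3.4812 − cos -2.3562) = -2.8144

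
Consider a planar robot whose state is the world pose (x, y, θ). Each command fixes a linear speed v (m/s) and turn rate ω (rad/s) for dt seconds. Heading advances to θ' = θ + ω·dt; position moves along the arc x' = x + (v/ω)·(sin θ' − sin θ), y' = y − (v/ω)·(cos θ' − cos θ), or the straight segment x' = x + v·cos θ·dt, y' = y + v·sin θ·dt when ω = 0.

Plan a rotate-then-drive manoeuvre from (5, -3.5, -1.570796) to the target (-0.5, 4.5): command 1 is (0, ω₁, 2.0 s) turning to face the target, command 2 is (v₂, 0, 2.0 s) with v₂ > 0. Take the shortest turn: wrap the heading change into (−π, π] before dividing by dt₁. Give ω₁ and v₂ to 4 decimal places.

heading to target = atan2(4.5−-3.5, -0.5−5) = 2.1731
Δθ = wrap(2.1731 − -1.5708) = -2.5393; ω₁ = Δθ/dt₁ = -1.2697
distance = √((-0.5−5)² + (4.5−-3.5)²) = 9.7082; v₂ = distance/dt₂ = 4.8541

ω₁ = -1.2697, v₂ = 4.8541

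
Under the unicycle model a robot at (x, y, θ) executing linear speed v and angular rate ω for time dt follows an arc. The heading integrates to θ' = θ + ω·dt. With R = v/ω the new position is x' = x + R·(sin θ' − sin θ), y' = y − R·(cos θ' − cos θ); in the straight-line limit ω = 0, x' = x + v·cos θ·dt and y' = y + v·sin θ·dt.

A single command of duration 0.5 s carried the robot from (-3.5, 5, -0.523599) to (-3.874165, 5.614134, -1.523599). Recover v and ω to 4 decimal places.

v = -1.5000, ω = -2.0000

Δθ = -1.523599 − -0.523599 = -1.000000
ω = Δθ/dt = -1.000000/0.5 = -2.0000
R = −Δy/(cos θ' − cos θ) = 0.7500
v = R·ω = 0.7500·-2.0000 = -1.5000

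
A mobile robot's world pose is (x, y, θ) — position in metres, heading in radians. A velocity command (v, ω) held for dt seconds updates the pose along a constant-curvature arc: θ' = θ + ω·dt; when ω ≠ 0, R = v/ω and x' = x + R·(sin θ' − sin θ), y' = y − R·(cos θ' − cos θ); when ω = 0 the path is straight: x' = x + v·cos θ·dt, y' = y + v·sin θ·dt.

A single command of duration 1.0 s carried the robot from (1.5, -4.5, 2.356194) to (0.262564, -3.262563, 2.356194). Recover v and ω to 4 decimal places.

v = 1.7500, ω = 0.0000

Δθ = 2.356194 − 2.356194 = 0.000000
ω = Δθ/dt = 0.000000/1.0 = 0.0000
ω = 0 → v = (Δx·cos θ + Δy·sin θ)/dt = 1.7500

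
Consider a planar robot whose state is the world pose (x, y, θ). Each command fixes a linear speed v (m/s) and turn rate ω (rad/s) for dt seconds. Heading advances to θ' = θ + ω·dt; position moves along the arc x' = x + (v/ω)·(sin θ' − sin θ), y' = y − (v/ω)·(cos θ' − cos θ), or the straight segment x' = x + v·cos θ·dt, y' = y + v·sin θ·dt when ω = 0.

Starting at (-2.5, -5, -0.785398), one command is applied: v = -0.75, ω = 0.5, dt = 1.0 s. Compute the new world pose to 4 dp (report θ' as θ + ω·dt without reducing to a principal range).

θ' = -0.7854 + 0.5·1.0 = -0.2854
R = v/ω = -0.75/0.5 = -1.5000
x' = -2.5 + -1.5000·(sin -0.2854 − sin -0.7854) = -3.1384
y' = -5 − -1.5000·(cos -0.2854 − cos -0.7854) = -4.6213

(-3.1384, -4.6213, -0.2854)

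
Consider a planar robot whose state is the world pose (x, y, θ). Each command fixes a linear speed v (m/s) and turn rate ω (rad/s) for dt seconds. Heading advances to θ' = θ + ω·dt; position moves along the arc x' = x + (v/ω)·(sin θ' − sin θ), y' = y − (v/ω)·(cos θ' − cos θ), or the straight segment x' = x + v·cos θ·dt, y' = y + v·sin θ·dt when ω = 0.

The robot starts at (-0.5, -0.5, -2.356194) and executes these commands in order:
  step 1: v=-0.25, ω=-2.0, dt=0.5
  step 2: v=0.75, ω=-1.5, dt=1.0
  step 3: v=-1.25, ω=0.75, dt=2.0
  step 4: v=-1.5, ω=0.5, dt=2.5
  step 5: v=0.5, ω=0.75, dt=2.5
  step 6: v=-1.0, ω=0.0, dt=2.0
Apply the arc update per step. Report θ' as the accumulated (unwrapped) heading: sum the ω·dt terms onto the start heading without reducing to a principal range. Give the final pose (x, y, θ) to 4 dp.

(2.2141, -0.9035, -0.2312)

step 1: θ'=-3.3562 (R=0.1250) → pose (-0.3850, -0.4663, -3.3562)
step 2: θ'=-4.8562 (R=-0.5000) → pose (-0.7734, 0.0939, -4.8562)
step 3: θ'=-3.3562 (R=-1.6667) → pose (0.5212, -1.7734, -3.3562)
step 4: θ'=-2.1062 (R=-3.0000) → pose (3.7403, -0.3727, -2.1062)
step 5: θ'=-0.2312 (R=0.6667) → pose (4.1609, -1.3618, -0.2312)
step 6: θ'=-0.2312 (straight) → pose (2.2141, -0.9035, -0.2312)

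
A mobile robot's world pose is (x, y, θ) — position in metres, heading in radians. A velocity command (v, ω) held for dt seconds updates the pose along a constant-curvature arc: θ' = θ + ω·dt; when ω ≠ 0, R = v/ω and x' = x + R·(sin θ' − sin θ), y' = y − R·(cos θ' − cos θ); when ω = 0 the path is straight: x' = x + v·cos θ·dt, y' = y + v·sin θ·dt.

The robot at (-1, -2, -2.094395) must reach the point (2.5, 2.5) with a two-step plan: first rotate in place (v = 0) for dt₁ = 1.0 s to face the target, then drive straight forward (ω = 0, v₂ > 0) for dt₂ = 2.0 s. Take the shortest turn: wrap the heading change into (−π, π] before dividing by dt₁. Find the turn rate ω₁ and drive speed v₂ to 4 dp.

ω₁ = 3.0041, v₂ = 2.8504

heading to target = atan2(2.5−-2, 2.5−-1) = 0.9098
Δθ = wrap(0.9098 − -2.0944) = 3.0041; ω₁ = Δθ/dt₁ = 3.0041
distance = √((2.5−-1)² + (2.5−-2)²) = 5.7009; v₂ = distance/dt₂ = 2.8504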